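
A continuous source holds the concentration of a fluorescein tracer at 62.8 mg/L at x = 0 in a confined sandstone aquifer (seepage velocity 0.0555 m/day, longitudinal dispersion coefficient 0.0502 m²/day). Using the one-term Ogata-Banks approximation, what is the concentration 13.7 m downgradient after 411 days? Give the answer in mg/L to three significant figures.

For a continuous step input, C/C₀ ≈ ½·erfc((x−vt)/(2√(Dt))).
vt = 0.0555 × 411 = 22.8105 m and 2√(Dt) = 2√(0.0502 × 411) = 9.085 m.
Argument (x−vt)/(2√(Dt)) = (13.7 − 22.8105)/9.085 = -1.003; ½·erfc(-1.003) = 0.9220.
C = 62.8 × 0.9220 = 57.9 mg/L.

57.9 mg/L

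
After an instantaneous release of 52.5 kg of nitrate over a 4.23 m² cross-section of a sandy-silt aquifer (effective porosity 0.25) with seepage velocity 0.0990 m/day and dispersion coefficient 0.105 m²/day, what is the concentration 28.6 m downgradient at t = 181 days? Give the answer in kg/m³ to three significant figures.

For an instantaneous plane source, C(x,t) = M/(n_e·A·√(4πDt)) · exp(−(x−vt)²/(4Dt)), with n_e·A the pore (flow) area.
Plume center vt = 0.0990 × 181 = 17.919 m, so the well at 28.6 m is 10.681 m downgradient of the peak.
√(4πDt) = 15.45 m, giving peak height M/(n_e·A·√(4πDt)) = 52.5/(0.25 × 4.23 × 15.45) = 3.213 kg/m³.
(x−vt)²/(4Dt) = (10.681)²/(4 × 0.105 × 181) = 1.501; exp(−1.501) = 0.2229.
C = 3.213 × 0.2229 = 0.716 kg/m³.

0.716 kg/m³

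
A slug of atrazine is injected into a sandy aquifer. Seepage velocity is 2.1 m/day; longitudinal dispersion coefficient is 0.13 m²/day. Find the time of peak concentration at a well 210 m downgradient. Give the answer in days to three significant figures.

For the 1D instantaneous-source solution, setting ∂C/∂t = 0 at fixed x gives v²t² + 2Dt − x² = 0, so t = (√(D² + v²x²) − D)/v².
√(D² + v²x²) = √(0.13² + 2.1² × 210²) = 441.0; v² = 4.41.
t = (441.0 − 0.13)/4.41 = 100 days (vs. the pure-advection estimate x/v = 100 d).

100 days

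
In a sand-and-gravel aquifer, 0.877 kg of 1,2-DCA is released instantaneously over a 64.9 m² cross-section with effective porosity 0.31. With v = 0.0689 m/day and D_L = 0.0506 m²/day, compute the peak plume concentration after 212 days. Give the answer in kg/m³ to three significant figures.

The peak of an instantaneous 1D plume sits at x = vt; there the Gaussian factor is 1 and C_max = M/(n_e·A·√(4πDt)), where n_e·A is the pore area the mass is dissolved in.
√(4πDt) = √(4π × 0.0506 × 212) = 11.61 m, so C_max = 0.877/(0.31 × 64.9 × 11.61) = 0.00375 kg/m³.

0.00375 kg/m³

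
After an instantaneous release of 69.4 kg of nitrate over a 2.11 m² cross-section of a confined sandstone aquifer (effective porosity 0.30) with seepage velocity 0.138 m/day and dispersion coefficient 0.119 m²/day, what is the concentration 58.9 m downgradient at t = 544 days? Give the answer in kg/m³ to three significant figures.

For an instantaneous plane source, C(x,t) = M/(n_e·A·√(4πDt)) · exp(−(x−vt)²/(4Dt)), with n_e·A the pore (flow) area.
Plume center vt = 0.138 × 544 = 75.072 m, so the well at 58.9 m is 16.172 m upgradient of the peak.
√(4πDt) = 28.52 m, giving peak height M/(n_e·A·√(4πDt)) = 69.4/(0.30 × 2.11 × 28.52) = 3.844 kg/m³.
(x−vt)²/(4Dt) = (-16.172)²/(4 × 0.119 × 544) = 1.010; exp(−1.010) = 0.3642.
C = 3.844 × 0.3642 = 1.40 kg/m³.

1.40 kg/m³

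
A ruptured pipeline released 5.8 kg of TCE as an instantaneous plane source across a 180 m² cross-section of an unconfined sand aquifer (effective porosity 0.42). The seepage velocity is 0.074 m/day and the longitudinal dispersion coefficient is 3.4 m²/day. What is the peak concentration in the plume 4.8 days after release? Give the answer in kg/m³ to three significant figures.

0.00536 kg/m³

The peak of an instantaneous 1D plume sits at x = vt; there the Gaussian factor is 1 and C_max = M/(n_e·A·√(4πDt)), where n_e·A is the pore area the mass is dissolved in.
√(4πDt) = √(4π × 3.4 × 4.8) = 14.32 m, so C_max = 5.8/(0.42 × 180 × 14.32) = 0.00536 kg/m³.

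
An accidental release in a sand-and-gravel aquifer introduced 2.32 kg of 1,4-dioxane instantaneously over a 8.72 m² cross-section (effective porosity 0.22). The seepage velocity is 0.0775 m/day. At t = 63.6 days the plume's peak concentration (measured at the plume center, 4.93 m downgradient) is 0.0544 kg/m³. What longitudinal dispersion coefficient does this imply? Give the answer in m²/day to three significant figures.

0.618 m²/day

At the plume center C_max = M/(n_e·A·√(4πDt)), so D = M²/(4πt·(n_e·A·C_max)²).
n_e·A·C_max = 0.22 × 8.72 × 0.0544 = 0.1044 kg/m.
D = 2.32²/(4π × 63.6 × 0.1044²) = 0.618 m²/day.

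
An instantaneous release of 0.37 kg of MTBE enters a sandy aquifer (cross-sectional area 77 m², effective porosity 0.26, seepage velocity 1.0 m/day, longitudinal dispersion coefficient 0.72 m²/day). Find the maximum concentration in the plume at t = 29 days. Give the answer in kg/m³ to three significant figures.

The peak of an instantaneous 1D plume sits at x = vt; there the Gaussian factor is 1 and C_max = M/(n_e·A·√(4πDt)), where n_e·A is the pore area the mass is dissolved in.
√(4πDt) = √(4π × 0.72 × 29) = 16.20 m, so C_max = 0.37/(0.26 × 77 × 16.20) = 0.00114 kg/m³.

0.00114 kg/m³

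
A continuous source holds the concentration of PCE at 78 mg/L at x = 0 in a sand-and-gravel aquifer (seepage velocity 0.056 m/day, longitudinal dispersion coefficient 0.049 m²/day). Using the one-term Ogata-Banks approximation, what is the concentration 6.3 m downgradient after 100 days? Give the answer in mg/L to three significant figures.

32.1 mg/L

For a continuous step input, C/C₀ ≈ ½·erfc((x−vt)/(2√(Dt))).
vt = 0.056 × 100 = 5.6 m and 2√(Dt) = 2√(0.049 × 100) = 4.427 m.
Argument (x−vt)/(2√(Dt)) = (6.3 − 5.6)/4.427 = 0.1581; ½·erfc(0.1581) = 0.4115.
C = 78 × 0.4115 = 32.1 mg/L.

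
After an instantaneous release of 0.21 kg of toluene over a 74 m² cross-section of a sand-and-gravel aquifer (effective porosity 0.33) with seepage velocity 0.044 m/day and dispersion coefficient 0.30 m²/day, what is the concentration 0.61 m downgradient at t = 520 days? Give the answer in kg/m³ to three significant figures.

8.77e-05 kg/m³

For an instantaneous plane source, C(x,t) = M/(n_e·A·√(4πDt)) · exp(−(x−vt)²/(4Dt)), with n_e·A the pore (flow) area.
Plume center vt = 0.044 × 520 = 22.88 m, so the well at 0.61 m is 22.27 m upgradient of the peak.
√(4πDt) = 44.28 m, giving peak height M/(n_e·A·√(4πDt)) = 0.21/(0.33 × 74 × 44.28) = 0.0001942 kg/m³.
(x−vt)²/(4Dt) = (-22.27)²/(4 × 0.30 × 520) = 0.7948; exp(−0.7948) = 0.4517.
C = 0.0001942 × 0.4517 = 8.77e-05 kg/m³.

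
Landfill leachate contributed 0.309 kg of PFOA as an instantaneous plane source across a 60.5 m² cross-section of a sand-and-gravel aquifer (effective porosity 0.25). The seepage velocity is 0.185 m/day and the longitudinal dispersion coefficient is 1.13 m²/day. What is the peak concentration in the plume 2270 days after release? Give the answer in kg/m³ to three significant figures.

0.000114 kg/m³

The peak of an instantaneous 1D plume sits at x = vt; there the Gaussian factor is 1 and C_max = M/(n_e·A·√(4πDt)), where n_e·A is the pore area the mass is dissolved in.
√(4πDt) = √(4π × 1.13 × 2270) = 179.5 m, so C_max = 0.309/(0.25 × 60.5 × 179.5) = 0.000114 kg/m³.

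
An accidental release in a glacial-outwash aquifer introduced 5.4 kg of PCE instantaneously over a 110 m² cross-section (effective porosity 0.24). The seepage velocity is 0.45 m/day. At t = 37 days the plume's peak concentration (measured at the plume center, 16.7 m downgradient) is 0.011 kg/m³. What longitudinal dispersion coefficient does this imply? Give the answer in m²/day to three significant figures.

At the plume center C_max = M/(n_e·A·√(4πDt)), so D = M²/(4πt·(n_e·A·C_max)²).
n_e·A·C_max = 0.24 × 110 × 0.011 = 0.2904 kg/m.
D = 5.4²/(4π × 37 × 0.2904²) = 0.744 m²/day.

0.744 m²/day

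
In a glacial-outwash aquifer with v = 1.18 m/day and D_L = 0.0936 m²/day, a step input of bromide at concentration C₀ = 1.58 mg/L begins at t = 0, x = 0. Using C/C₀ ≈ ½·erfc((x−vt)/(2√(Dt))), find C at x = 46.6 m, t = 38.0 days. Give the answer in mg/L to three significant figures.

For a continuous step input, C/C₀ ≈ ½·erfc((x−vt)/(2√(Dt))).
vt = 1.18 × 38.0 = 44.84 m and 2√(Dt) = 2√(0.0936 × 38.0) = 3.772 m.
Argument (x−vt)/(2√(Dt)) = (46.6 − 44.84)/3.772 = 0.4666; ½·erfc(0.4666) = 0.2547.
C = 1.58 × 0.2547 = 0.402 mg/L.

0.402 mg/L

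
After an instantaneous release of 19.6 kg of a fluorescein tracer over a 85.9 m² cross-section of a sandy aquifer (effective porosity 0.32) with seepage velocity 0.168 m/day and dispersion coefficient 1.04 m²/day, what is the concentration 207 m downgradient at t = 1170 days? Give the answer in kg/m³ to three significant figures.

0.00564 kg/m³

For an instantaneous plane source, C(x,t) = M/(n_e·A·√(4πDt)) · exp(−(x−vt)²/(4Dt)), with n_e·A the pore (flow) area.
Plume center vt = 0.168 × 1170 = 196.56 m, so the well at 207 m is 10.44 m downgradient of the peak.
√(4πDt) = 123.7 m, giving peak height M/(n_e·A·√(4πDt)) = 19.6/(0.32 × 85.9 × 123.7) = 0.005764 kg/m³.
(x−vt)²/(4Dt) = (10.44)²/(4 × 1.04 × 1170) = 0.02239; exp(−0.02239) = 0.9779.
C = 0.005764 × 0.9779 = 0.00564 kg/m³.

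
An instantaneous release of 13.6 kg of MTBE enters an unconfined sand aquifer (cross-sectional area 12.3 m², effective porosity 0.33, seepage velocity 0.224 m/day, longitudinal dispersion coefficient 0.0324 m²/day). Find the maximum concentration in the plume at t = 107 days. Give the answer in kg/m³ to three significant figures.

The peak of an instantaneous 1D plume sits at x = vt; there the Gaussian factor is 1 and C_max = M/(n_e·A·√(4πDt)), where n_e·A is the pore area the mass is dissolved in.
√(4πDt) = √(4π × 0.0324 × 107) = 6.600 m, so C_max = 13.6/(0.33 × 12.3 × 6.600) = 0.508 kg/m³.

0.508 kg/m³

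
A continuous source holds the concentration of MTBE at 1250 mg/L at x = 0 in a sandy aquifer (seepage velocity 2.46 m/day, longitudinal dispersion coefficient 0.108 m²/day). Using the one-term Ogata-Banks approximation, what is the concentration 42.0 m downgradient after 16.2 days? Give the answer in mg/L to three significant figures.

157 mg/L

For a continuous step input, C/C₀ ≈ ½·erfc((x−vt)/(2√(Dt))).
vt = 2.46 × 16.2 = 39.852 m and 2√(Dt) = 2√(0.108 × 16.2) = 2.645 m.
Argument (x−vt)/(2√(Dt)) = (42.0 − 39.852)/2.645 = 0.8121; ½·erfc(0.8121) = 0.1254.
C = 1250 × 0.1254 = 157 mg/L.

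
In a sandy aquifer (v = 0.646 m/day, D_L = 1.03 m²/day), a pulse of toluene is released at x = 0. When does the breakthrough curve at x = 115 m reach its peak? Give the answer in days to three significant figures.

For the 1D instantaneous-source solution, setting ∂C/∂t = 0 at fixed x gives v²t² + 2Dt − x² = 0, so t = (√(D² + v²x²) − D)/v².
√(D² + v²x²) = √(1.03² + 0.646² × 115²) = 74.30; v² = 0.417316.
t = (74.30 − 1.03)/0.417316 = 176 days (vs. the pure-advection estimate x/v = 178 d).

176 days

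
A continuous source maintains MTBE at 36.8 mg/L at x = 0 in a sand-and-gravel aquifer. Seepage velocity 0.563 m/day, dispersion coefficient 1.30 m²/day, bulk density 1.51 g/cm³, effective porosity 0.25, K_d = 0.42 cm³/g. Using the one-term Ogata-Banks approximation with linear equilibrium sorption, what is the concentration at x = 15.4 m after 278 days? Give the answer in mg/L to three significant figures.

36.0 mg/L

Retardation factor R = 1 + ρ_b·K_d/n = 1 + 1.51 × 0.42/0.25 = 3.537.
Sorption retards both mechanisms: v_R = v/R = 0.1592 m/day, D_R = D/R = 0.3675 m²/day.
v_R·t = 0.1592 × 278 = 44.2576 m; 2√(D_R t) = 20.22 m; argument = (15.4 − 44.2576)/20.22 = -1.427.
C = C₀ × ½·erfc(-1.427) = 36.8 × 0.9782 = 36.0 mg/L.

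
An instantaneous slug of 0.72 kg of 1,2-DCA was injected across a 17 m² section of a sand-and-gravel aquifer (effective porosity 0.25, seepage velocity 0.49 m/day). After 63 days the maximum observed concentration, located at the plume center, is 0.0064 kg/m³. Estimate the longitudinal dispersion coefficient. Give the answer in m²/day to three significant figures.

0.885 m²/day

At the plume center C_max = M/(n_e·A·√(4πDt)), so D = M²/(4πt·(n_e·A·C_max)²).
n_e·A·C_max = 0.25 × 17 × 0.0064 = 0.02720 kg/m.
D = 0.72²/(4π × 63 × 0.02720²) = 0.885 m²/day.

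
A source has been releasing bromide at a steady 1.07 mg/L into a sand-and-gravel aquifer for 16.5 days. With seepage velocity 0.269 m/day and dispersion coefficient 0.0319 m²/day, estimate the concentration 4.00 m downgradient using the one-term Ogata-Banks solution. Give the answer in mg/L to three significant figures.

For a continuous step input, C/C₀ ≈ ½·erfc((x−vt)/(2√(Dt))).
vt = 0.269 × 16.5 = 4.4385 m and 2√(Dt) = 2√(0.0319 × 16.5) = 1.451 m.
Argument (x−vt)/(2√(Dt)) = (4.00 − 4.4385)/1.451 = -0.3022; ½·erfc(-0.3022) = 0.6654.
C = 1.07 × 0.6654 = 0.712 mg/L.

0.712 mg/L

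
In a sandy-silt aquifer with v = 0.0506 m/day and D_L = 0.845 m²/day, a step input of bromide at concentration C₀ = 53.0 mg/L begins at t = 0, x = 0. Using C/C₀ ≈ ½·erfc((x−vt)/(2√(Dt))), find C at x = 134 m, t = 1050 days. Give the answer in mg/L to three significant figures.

1.45 mg/L

For a continuous step input, C/C₀ ≈ ½·erfc((x−vt)/(2√(Dt))).
vt = 0.0506 × 1050 = 53.13 m and 2√(Dt) = 2√(0.845 × 1050) = 59.57 m.
Argument (x−vt)/(2√(Dt)) = (134 − 53.13)/59.57 = 1.358; ½·erfc(1.358) = 0.02740.
C = 53.0 × 0.02740 = 1.45 mg/L.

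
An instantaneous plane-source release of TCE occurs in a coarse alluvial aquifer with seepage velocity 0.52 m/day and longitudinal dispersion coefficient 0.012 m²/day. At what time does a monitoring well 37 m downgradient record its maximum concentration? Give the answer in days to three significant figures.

71.1 days

For the 1D instantaneous-source solution, setting ∂C/∂t = 0 at fixed x gives v²t² + 2Dt − x² = 0, so t = (√(D² + v²x²) − D)/v².
√(D² + v²x²) = √(0.012² + 0.52² × 37²) = 19.24; v² = 0.2704.
t = (19.24 − 0.012)/0.2704 = 71.1 days (vs. the pure-advection estimate x/v = 71.2 d).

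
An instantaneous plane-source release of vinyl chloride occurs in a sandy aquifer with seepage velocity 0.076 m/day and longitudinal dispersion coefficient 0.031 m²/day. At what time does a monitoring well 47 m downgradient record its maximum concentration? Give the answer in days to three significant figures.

For the 1D instantaneous-source solution, setting ∂C/∂t = 0 at fixed x gives v²t² + 2Dt − x² = 0, so t = (√(D² + v²x²) − D)/v².
√(D² + v²x²) = √(0.031² + 0.076² × 47²) = 3.572; v² = 0.005776.
t = (3.572 − 0.031)/0.005776 = 613 days (vs. the pure-advection estimate x/v = 618 d).

613 days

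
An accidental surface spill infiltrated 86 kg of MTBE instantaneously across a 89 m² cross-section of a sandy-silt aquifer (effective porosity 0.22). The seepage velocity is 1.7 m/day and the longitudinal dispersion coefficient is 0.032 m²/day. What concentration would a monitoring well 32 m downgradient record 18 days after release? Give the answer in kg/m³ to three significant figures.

0.697 kg/m³

For an instantaneous plane source, C(x,t) = M/(n_e·A·√(4πDt)) · exp(−(x−vt)²/(4Dt)), with n_e·A the pore (flow) area.
Plume center vt = 1.7 × 18 = 30.6 m, so the well at 32 m is 1.4 m downgradient of the peak.
√(4πDt) = 2.690 m, giving peak height M/(n_e·A·√(4πDt)) = 86/(0.22 × 89 × 2.690) = 1.633 kg/m³.
(x−vt)²/(4Dt) = (1.4)²/(4 × 0.032 × 18) = 0.8507; exp(−0.8507) = 0.4271.
C = 1.633 × 0.4271 = 0.697 kg/m³.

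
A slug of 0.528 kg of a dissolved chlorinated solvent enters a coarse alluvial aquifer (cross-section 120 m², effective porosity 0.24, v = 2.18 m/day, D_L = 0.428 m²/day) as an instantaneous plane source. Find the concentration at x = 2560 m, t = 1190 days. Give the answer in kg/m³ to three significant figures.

0.000129 kg/m³

For an instantaneous plane source, C(x,t) = M/(n_e·A·√(4πDt)) · exp(−(x−vt)²/(4Dt)), with n_e·A the pore (flow) area.
Plume center vt = 2.18 × 1190 = 2594.2 m, so the well at 2560 m is 34.2 m upgradient of the peak.
√(4πDt) = 80.00 m, giving peak height M/(n_e·A·√(4πDt)) = 0.528/(0.24 × 120 × 80.00) = 0.0002292 kg/m³.
(x−vt)²/(4Dt) = (-34.2)²/(4 × 0.428 × 1190) = 0.5741; exp(−0.5741) = 0.5632.
C = 0.0002292 × 0.5632 = 0.000129 kg/m³.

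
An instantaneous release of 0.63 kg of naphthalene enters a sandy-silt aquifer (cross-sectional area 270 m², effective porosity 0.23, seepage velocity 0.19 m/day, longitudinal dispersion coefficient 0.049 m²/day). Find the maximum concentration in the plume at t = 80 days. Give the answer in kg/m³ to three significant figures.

The peak of an instantaneous 1D plume sits at x = vt; there the Gaussian factor is 1 and C_max = M/(n_e·A·√(4πDt)), where n_e·A is the pore area the mass is dissolved in.
√(4πDt) = √(4π × 0.049 × 80) = 7.019 m, so C_max = 0.63/(0.23 × 270 × 7.019) = 0.00145 kg/m³.

0.00145 kg/m³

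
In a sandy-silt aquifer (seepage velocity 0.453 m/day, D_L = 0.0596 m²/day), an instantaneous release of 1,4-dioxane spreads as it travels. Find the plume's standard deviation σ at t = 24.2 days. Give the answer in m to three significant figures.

1.70 m

Dispersive spreading gives a Gaussian with σ² = 2Dt; advection only shifts the center.
σ = √(2 × 0.0596 × 24.2) = 1.70 m.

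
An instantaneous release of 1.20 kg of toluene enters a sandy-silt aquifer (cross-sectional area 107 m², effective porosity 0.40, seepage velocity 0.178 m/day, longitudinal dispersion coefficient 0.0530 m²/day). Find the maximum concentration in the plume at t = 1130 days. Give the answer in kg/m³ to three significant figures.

The peak of an instantaneous 1D plume sits at x = vt; there the Gaussian factor is 1 and C_max = M/(n_e·A·√(4πDt)), where n_e·A is the pore area the mass is dissolved in.
√(4πDt) = √(4π × 0.0530 × 1130) = 27.43 m, so C_max = 1.20/(0.40 × 107 × 27.43) = 0.00102 kg/m³.

0.00102 kg/m³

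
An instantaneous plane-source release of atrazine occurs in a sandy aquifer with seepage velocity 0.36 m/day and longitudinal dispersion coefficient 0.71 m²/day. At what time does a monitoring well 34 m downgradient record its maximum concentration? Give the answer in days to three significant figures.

For the 1D instantaneous-source solution, setting ∂C/∂t = 0 at fixed x gives v²t² + 2Dt − x² = 0, so t = (√(D² + v²x²) − D)/v².
√(D² + v²x²) = √(0.71² + 0.36² × 34²) = 12.26; v² = 0.1296.
t = (12.26 − 0.71)/0.1296 = 89.1 days (vs. the pure-advection estimate x/v = 94.4 d).

89.1 days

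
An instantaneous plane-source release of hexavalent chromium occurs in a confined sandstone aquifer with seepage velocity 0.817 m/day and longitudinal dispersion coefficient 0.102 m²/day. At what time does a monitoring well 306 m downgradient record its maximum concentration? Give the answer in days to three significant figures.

374 days

For the 1D instantaneous-source solution, setting ∂C/∂t = 0 at fixed x gives v²t² + 2Dt − x² = 0, so t = (√(D² + v²x²) − D)/v².
√(D² + v²x²) = √(0.102² + 0.817² × 306²) = 250.0; v² = 0.667489.
t = (250.0 − 0.102)/0.667489 = 374 days (vs. the pure-advection estimate x/v = 375 d).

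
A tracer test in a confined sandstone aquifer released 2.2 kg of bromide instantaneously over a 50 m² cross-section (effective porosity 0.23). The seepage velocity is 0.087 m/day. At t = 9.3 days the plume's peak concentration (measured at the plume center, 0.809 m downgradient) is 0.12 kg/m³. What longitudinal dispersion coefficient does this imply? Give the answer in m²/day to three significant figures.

0.0217 m²/day

At the plume center C_max = M/(n_e·A·√(4πDt)), so D = M²/(4πt·(n_e·A·C_max)²).
n_e·A·C_max = 0.23 × 50 × 0.12 = 1.380 kg/m.
D = 2.2²/(4π × 9.3 × 1.380²) = 0.0217 m²/day.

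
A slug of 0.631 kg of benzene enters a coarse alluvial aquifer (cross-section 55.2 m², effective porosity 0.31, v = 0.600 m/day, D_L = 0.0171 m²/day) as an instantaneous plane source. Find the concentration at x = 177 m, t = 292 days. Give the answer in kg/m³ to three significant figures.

For an instantaneous plane source, C(x,t) = M/(n_e·A·√(4πDt)) · exp(−(x−vt)²/(4Dt)), with n_e·A the pore (flow) area.
Plume center vt = 0.600 × 292 = 175.2 m, so the well at 177 m is 1.8 m downgradient of the peak.
√(4πDt) = 7.921 m, giving peak height M/(n_e·A·√(4πDt)) = 0.631/(0.31 × 55.2 × 7.921) = 0.004655 kg/m³.
(x−vt)²/(4Dt) = (1.8)²/(4 × 0.0171 × 292) = 0.1622; exp(−0.1622) = 0.8503.
C = 0.004655 × 0.8503 = 0.00396 kg/m³.

0.00396 kg/m³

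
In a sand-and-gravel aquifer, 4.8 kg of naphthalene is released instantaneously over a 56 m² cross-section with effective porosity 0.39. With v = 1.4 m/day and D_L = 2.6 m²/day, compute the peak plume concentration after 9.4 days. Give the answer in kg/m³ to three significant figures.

The peak of an instantaneous 1D plume sits at x = vt; there the Gaussian factor is 1 and C_max = M/(n_e·A·√(4πDt)), where n_e·A is the pore area the mass is dissolved in.
√(4πDt) = √(4π × 2.6 × 9.4) = 17.52 m, so C_max = 4.8/(0.39 × 56 × 17.52) = 0.0125 kg/m³.

0.0125 kg/m³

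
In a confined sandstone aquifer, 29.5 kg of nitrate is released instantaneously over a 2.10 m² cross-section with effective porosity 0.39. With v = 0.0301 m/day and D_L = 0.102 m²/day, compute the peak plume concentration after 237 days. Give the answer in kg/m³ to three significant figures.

The peak of an instantaneous 1D plume sits at x = vt; there the Gaussian factor is 1 and C_max = M/(n_e·A·√(4πDt)), where n_e·A is the pore area the mass is dissolved in.
√(4πDt) = √(4π × 0.102 × 237) = 17.43 m, so C_max = 29.5/(0.39 × 2.10 × 17.43) = 2.07 kg/m³.

2.07 kg/m³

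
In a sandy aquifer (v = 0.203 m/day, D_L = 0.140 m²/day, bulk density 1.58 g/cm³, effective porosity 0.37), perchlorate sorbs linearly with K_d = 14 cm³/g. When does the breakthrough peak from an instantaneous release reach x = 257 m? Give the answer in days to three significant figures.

76700 days

Retardation factor R = 1 + ρ_b·K_d/n = 1 + 1.58 × 14/0.37 = 60.78.
Sorption retards both mechanisms: v_R = v/R = 0.003340 m/day, D_R = D/R = 0.002303 m²/day.
Peak time from v_R²t² + 2D_R t − x² = 0: t = (√(D_R² + v_R²x²) − D_R)/v_R².
√(D_R² + v_R²x²) = √(0.002303² + 0.003340² × 257²) = 0.8584; v_R² = 1.116e-05.
t = (0.8584 − 0.002303)/1.116e-05 = 76700 days.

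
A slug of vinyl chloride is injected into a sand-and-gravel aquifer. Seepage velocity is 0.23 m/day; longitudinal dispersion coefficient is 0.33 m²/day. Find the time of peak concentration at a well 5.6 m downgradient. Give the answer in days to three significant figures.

18.9 days

For the 1D instantaneous-source solution, setting ∂C/∂t = 0 at fixed x gives v²t² + 2Dt − x² = 0, so t = (√(D² + v²x²) − D)/v².
√(D² + v²x²) = √(0.33² + 0.23² × 5.6²) = 1.330; v² = 0.0529.
t = (1.330 − 0.33)/0.0529 = 18.9 days (vs. the pure-advection estimate x/v = 24.3 d).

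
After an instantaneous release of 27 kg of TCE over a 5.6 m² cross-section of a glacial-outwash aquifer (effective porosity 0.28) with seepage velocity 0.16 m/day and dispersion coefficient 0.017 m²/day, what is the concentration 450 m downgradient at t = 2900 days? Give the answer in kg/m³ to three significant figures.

0.256 kg/m³

For an instantaneous plane source, C(x,t) = M/(n_e·A·√(4πDt)) · exp(−(x−vt)²/(4Dt)), with n_e·A the pore (flow) area.
Plume center vt = 0.16 × 2900 = 464 m, so the well at 450 m is 14 m upgradient of the peak.
√(4πDt) = 24.89 m, giving peak height M/(n_e·A·√(4πDt)) = 27/(0.28 × 5.6 × 24.89) = 0.6918 kg/m³.
(x−vt)²/(4Dt) = (-14)²/(4 × 0.017 × 2900) = 0.9939; exp(−0.9939) = 0.3701.
C = 0.6918 × 0.3701 = 0.256 kg/m³.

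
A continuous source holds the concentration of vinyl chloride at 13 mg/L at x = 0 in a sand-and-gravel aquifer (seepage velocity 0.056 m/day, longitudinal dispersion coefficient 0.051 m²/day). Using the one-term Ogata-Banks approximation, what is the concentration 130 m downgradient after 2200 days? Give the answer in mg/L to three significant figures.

4.22 mg/L

For a continuous step input, C/C₀ ≈ ½·erfc((x−vt)/(2√(Dt))).
vt = 0.056 × 2200 = 123.2 m and 2√(Dt) = 2√(0.051 × 2200) = 21.18 m.
Argument (x−vt)/(2√(Dt)) = (130 − 123.2)/21.18 = 0.3211; ½·erfc(0.3211) = 0.3249.
C = 13 × 0.3249 = 4.22 mg/L.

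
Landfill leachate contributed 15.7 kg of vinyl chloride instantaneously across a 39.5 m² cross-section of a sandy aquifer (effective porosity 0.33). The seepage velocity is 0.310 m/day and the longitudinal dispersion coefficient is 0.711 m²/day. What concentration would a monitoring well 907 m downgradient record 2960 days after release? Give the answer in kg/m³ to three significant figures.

For an instantaneous plane source, C(x,t) = M/(n_e·A·√(4πDt)) · exp(−(x−vt)²/(4Dt)), with n_e·A the pore (flow) area.
Plume center vt = 0.310 × 2960 = 917.6 m, so the well at 907 m is 10.6 m upgradient of the peak.
√(4πDt) = 162.6 m, giving peak height M/(n_e·A·√(4πDt)) = 15.7/(0.33 × 39.5 × 162.6) = 0.007407 kg/m³.
(x−vt)²/(4Dt) = (-10.6)²/(4 × 0.711 × 2960) = 0.01335; exp(−0.01335) = 0.9867.
C = 0.007407 × 0.9867 = 0.00731 kg/m³.

0.00731 kg/m³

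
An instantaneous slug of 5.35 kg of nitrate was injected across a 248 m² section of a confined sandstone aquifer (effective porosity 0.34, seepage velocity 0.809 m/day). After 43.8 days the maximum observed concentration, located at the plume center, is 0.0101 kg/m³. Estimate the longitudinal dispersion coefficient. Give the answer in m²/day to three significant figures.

0.0717 m²/day

At the plume center C_max = M/(n_e·A·√(4πDt)), so D = M²/(4πt·(n_e·A·C_max)²).
n_e·A·C_max = 0.34 × 248 × 0.0101 = 0.8516 kg/m.
D = 5.35²/(4π × 43.8 × 0.8516²) = 0.0717 m²/day.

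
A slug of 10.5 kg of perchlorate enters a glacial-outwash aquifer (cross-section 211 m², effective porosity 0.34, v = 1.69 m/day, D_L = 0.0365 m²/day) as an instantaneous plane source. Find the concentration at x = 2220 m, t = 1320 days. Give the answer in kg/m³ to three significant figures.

For an instantaneous plane source, C(x,t) = M/(n_e·A·√(4πDt)) · exp(−(x−vt)²/(4Dt)), with n_e·A the pore (flow) area.
Plume center vt = 1.69 × 1320 = 2230.8 m, so the well at 2220 m is 10.8 m upgradient of the peak.
√(4πDt) = 24.61 m, giving peak height M/(n_e·A·√(4πDt)) = 10.5/(0.34 × 211 × 24.61) = 0.005947 kg/m³.
(x−vt)²/(4Dt) = (-10.8)²/(4 × 0.0365 × 1320) = 0.6052; exp(−0.6052) = 0.5460.
C = 0.005947 × 0.5460 = 0.00325 kg/m³.

0.00325 kg/m³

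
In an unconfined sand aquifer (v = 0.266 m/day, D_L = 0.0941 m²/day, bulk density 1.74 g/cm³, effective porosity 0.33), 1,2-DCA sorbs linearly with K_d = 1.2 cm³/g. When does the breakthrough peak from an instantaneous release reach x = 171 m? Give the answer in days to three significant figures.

4700 days

Retardation factor R = 1 + ρ_b·K_d/n = 1 + 1.74 × 1.2/0.33 = 7.327.
Sorption retards both mechanisms: v_R = v/R = 0.03630 m/day, D_R = D/R = 0.01284 m²/day.
Peak time from v_R²t² + 2D_R t − x² = 0: t = (√(D_R² + v_R²x²) − D_R)/v_R².
√(D_R² + v_R²x²) = √(0.01284² + 0.03630² × 171²) = 6.207; v_R² = 0.001318.
t = (6.207 − 0.01284)/0.001318 = 4700 days.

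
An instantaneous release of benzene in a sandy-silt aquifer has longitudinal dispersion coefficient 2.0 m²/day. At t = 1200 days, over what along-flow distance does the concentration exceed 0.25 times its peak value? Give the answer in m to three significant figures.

231 m

The plume is Gaussian with σ = √(2Dt) = √(2 × 2.0 × 1200) = 69.28 m.
C/C_peak = exp(−Δx²/(2σ²)) = 0.25 ⇒ Δx = σ·√(−2 ln 0.25) = 69.28 × 1.665 = 115.4 m.
Width = 2Δx = 231 m.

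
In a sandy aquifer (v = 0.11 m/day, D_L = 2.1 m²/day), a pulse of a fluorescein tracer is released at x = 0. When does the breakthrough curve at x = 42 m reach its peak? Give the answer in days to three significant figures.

246 days

For the 1D instantaneous-source solution, setting ∂C/∂t = 0 at fixed x gives v²t² + 2Dt − x² = 0, so t = (√(D² + v²x²) − D)/v².
√(D² + v²x²) = √(2.1² + 0.11² × 42²) = 5.075; v² = 0.0121.
t = (5.075 − 2.1)/0.0121 = 246 days (vs. the pure-advection estimate x/v = 382 d).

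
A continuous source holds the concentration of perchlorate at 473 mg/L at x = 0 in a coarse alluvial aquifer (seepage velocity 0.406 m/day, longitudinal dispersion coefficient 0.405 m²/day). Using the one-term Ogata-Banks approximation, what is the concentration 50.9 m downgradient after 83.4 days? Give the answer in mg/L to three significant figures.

9.02 mg/L

For a continuous step input, C/C₀ ≈ ½·erfc((x−vt)/(2√(Dt))).
vt = 0.406 × 83.4 = 33.8604 m and 2√(Dt) = 2√(0.405 × 83.4) = 11.62 m.
Argument (x−vt)/(2√(Dt)) = (50.9 − 33.8604)/11.62 = 1.466; ½·erfc(1.466) = 0.01908.
C = 473 × 0.01908 = 9.02 mg/L.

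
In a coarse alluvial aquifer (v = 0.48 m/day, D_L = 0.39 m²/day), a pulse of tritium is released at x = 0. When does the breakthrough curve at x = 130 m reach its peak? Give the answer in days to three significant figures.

For the 1D instantaneous-source solution, setting ∂C/∂t = 0 at fixed x gives v²t² + 2Dt − x² = 0, so t = (√(D² + v²x²) − D)/v².
√(D² + v²x²) = √(0.39² + 0.48² × 130²) = 62.40; v² = 0.2304.
t = (62.40 − 0.39)/0.2304 = 269 days (vs. the pure-advection estimate x/v = 271 d).

269 days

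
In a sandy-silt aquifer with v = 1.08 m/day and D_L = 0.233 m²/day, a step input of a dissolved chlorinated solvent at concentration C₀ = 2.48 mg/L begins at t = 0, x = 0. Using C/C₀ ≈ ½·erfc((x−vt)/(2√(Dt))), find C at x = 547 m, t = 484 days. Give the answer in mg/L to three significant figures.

0.131 mg/L

For a continuous step input, C/C₀ ≈ ½·erfc((x−vt)/(2√(Dt))).
vt = 1.08 × 484 = 522.72 m and 2√(Dt) = 2√(0.233 × 484) = 21.24 m.
Argument (x−vt)/(2√(Dt)) = (547 − 522.72)/21.24 = 1.143; ½·erfc(1.143) = 0.05300.
C = 2.48 × 0.05300 = 0.131 mg/L.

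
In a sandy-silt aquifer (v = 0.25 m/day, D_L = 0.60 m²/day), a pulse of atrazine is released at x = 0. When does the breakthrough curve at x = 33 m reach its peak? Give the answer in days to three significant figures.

123 days

For the 1D instantaneous-source solution, setting ∂C/∂t = 0 at fixed x gives v²t² + 2Dt − x² = 0, so t = (√(D² + v²x²) − D)/v².
√(D² + v²x²) = √(0.60² + 0.25² × 33²) = 8.272; v² = 0.0625.
t = (8.272 − 0.60)/0.0625 = 123 days (vs. the pure-advection estimate x/v = 132 d).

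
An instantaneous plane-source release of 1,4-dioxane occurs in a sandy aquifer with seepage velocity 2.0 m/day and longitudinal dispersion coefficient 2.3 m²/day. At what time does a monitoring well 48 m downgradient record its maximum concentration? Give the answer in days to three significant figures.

For the 1D instantaneous-source solution, setting ∂C/∂t = 0 at fixed x gives v²t² + 2Dt − x² = 0, so t = (√(D² + v²x²) − D)/v².
√(D² + v²x²) = √(2.3² + 2.0² × 48²) = 96.03; v² = 4.
t = (96.03 − 2.3)/4 = 23.4 days (vs. the pure-advection estimate x/v = 24.0 d).

23.4 days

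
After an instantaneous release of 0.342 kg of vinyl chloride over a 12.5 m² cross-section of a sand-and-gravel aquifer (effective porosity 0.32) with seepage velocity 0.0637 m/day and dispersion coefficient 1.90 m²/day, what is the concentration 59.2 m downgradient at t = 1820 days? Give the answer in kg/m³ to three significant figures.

0.000325 kg/m³

For an instantaneous plane source, C(x,t) = M/(n_e·A·√(4πDt)) · exp(−(x−vt)²/(4Dt)), with n_e·A the pore (flow) area.
Plume center vt = 0.0637 × 1820 = 115.934 m, so the well at 59.2 m is 56.734 m upgradient of the peak.
√(4πDt) = 208.5 m, giving peak height M/(n_e·A·√(4πDt)) = 0.342/(0.32 × 12.5 × 208.5) = 0.0004101 kg/m³.
(x−vt)²/(4Dt) = (-56.734)²/(4 × 1.90 × 1820) = 0.2327; exp(−0.2327) = 0.7924.
C = 0.0004101 × 0.7924 = 0.000325 kg/m³.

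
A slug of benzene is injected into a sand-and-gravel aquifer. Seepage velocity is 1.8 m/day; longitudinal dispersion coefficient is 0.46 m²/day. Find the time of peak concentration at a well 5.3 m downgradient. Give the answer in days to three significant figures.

For the 1D instantaneous-source solution, setting ∂C/∂t = 0 at fixed x gives v²t² + 2Dt − x² = 0, so t = (√(D² + v²x²) − D)/v².
√(D² + v²x²) = √(0.46² + 1.8² × 5.3²) = 9.551; v² = 3.24.
t = (9.551 − 0.46)/3.24 = 2.81 days (vs. the pure-advection estimate x/v = 2.94 d).

2.81 days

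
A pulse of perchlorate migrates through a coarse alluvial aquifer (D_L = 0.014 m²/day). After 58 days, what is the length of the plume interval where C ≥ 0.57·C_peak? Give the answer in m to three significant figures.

The plume is Gaussian with σ = √(2Dt) = √(2 × 0.014 × 58) = 1.274 m.
C/C_peak = exp(−Δx²/(2σ²)) = 0.57 ⇒ Δx = σ·√(−2 ln 0.57) = 1.274 × 1.060 = 1.350 m.
Width = 2Δx = 2.70 m.

2.70 m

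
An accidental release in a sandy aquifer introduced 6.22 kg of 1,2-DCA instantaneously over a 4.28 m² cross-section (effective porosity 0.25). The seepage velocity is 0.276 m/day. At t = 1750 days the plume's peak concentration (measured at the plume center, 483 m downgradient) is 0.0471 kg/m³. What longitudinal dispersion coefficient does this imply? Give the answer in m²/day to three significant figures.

At the plume center C_max = M/(n_e·A·√(4πDt)), so D = M²/(4πt·(n_e·A·C_max)²).
n_e·A·C_max = 0.25 × 4.28 × 0.0471 = 0.05040 kg/m.
D = 6.22²/(4π × 1750 × 0.05040²) = 0.693 m²/day.

0.693 m²/day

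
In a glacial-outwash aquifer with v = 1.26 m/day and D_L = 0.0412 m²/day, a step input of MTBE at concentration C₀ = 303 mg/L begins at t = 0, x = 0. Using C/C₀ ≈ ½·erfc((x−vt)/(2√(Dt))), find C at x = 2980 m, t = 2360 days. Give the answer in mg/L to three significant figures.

For a continuous step input, C/C₀ ≈ ½·erfc((x−vt)/(2√(Dt))).
vt = 1.26 × 2360 = 2973.6 m and 2√(Dt) = 2√(0.0412 × 2360) = 19.72 m.
Argument (x−vt)/(2√(Dt)) = (2980 − 2973.6)/19.72 = 0.3245; ½·erfc(0.3245) = 0.3231.
C = 303 × 0.3231 = 97.9 mg/L.

97.9 mg/L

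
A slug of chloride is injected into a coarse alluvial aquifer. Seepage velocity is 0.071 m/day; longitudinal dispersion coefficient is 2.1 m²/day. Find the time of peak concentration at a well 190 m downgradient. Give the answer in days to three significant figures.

2290 days

For the 1D instantaneous-source solution, setting ∂C/∂t = 0 at fixed x gives v²t² + 2Dt − x² = 0, so t = (√(D² + v²x²) − D)/v².
√(D² + v²x²) = √(2.1² + 0.071² × 190²) = 13.65; v² = 0.005041.
t = (13.65 − 2.1)/0.005041 = 2290 days (vs. the pure-advection estimate x/v = 2680 d).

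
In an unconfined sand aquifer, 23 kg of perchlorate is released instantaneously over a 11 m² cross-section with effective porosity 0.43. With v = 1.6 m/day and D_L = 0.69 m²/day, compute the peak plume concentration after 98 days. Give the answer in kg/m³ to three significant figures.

0.167 kg/m³

The peak of an instantaneous 1D plume sits at x = vt; there the Gaussian factor is 1 and C_max = M/(n_e·A·√(4πDt)), where n_e·A is the pore area the mass is dissolved in.
√(4πDt) = √(4π × 0.69 × 98) = 29.15 m, so C_max = 23/(0.43 × 11 × 29.15) = 0.167 kg/m³.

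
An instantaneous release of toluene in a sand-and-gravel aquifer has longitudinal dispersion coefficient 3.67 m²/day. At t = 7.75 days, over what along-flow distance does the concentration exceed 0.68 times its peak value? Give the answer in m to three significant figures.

The plume is Gaussian with σ = √(2Dt) = √(2 × 3.67 × 7.75) = 7.542 m.
C/C_peak = exp(−Δx²/(2σ²)) = 0.68 ⇒ Δx = σ·√(−2 ln 0.68) = 7.542 × 0.8783 = 6.624 m.
Width = 2Δx = 13.2 m.

13.2 m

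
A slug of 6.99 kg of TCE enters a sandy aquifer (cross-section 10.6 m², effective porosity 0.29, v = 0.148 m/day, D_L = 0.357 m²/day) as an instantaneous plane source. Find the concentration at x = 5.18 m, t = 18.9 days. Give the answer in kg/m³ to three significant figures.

0.200 kg/m³

For an instantaneous plane source, C(x,t) = M/(n_e·A·√(4πDt)) · exp(−(x−vt)²/(4Dt)), with n_e·A the pore (flow) area.
Plume center vt = 0.148 × 18.9 = 2.7972 m, so the well at 5.18 m is 2.3828 m downgradient of the peak.
√(4πDt) = 9.208 m, giving peak height M/(n_e·A·√(4πDt)) = 6.99/(0.29 × 10.6 × 9.208) = 0.2469 kg/m³.
(x−vt)²/(4Dt) = (2.3828)²/(4 × 0.357 × 18.9) = 0.2104; exp(−0.2104) = 0.8103.
C = 0.2469 × 0.8103 = 0.200 kg/m³.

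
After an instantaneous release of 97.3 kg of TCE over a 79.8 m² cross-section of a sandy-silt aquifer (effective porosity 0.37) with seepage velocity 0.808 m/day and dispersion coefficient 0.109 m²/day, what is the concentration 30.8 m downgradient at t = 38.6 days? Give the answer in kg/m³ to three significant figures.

For an instantaneous plane source, C(x,t) = M/(n_e·A·√(4πDt)) · exp(−(x−vt)²/(4Dt)), with n_e·A the pore (flow) area.
Plume center vt = 0.808 × 38.6 = 31.1888 m, so the well at 30.8 m is 0.3888 m upgradient of the peak.
√(4πDt) = 7.271 m, giving peak height M/(n_e·A·√(4πDt)) = 97.3/(0.37 × 79.8 × 7.271) = 0.4532 kg/m³.
(x−vt)²/(4Dt) = (-0.3888)²/(4 × 0.109 × 38.6) = 0.008982; exp(−0.008982) = 0.9911.
C = 0.4532 × 0.9911 = 0.449 kg/m³.

0.449 kg/m³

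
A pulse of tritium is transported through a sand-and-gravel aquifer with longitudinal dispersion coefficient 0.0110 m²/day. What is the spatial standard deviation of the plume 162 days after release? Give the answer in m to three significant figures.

1.89 m

Dispersive spreading gives a Gaussian with σ² = 2Dt; advection only shifts the center.
σ = √(2 × 0.0110 × 162) = 1.89 m.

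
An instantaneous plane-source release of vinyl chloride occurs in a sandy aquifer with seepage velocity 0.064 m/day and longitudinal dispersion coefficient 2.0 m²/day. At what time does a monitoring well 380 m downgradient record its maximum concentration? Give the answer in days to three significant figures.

5470 days

For the 1D instantaneous-source solution, setting ∂C/∂t = 0 at fixed x gives v²t² + 2Dt − x² = 0, so t = (√(D² + v²x²) − D)/v².
√(D² + v²x²) = √(2.0² + 0.064² × 380²) = 24.40; v² = 0.004096.
t = (24.40 − 2.0)/0.004096 = 5470 days (vs. the pure-advection estimate x/v = 5940 d).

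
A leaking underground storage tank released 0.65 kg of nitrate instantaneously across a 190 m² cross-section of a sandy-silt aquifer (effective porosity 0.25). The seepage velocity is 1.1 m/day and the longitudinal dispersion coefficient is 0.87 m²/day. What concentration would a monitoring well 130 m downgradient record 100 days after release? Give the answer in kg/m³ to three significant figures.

0.000131 kg/m³

For an instantaneous plane source, C(x,t) = M/(n_e·A·√(4πDt)) · exp(−(x−vt)²/(4Dt)), with n_e·A the pore (flow) area.
Plume center vt = 1.1 × 100 = 110 m, so the well at 130 m is 20 m downgradient of the peak.
√(4πDt) = 33.06 m, giving peak height M/(n_e·A·√(4πDt)) = 0.65/(0.25 × 190 × 33.06) = 0.0004139 kg/m³.
(x−vt)²/(4Dt) = (20)²/(4 × 0.87 × 100) = 1.149; exp(−1.149) = 0.3170.
C = 0.0004139 × 0.3170 = 0.000131 kg/m³.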